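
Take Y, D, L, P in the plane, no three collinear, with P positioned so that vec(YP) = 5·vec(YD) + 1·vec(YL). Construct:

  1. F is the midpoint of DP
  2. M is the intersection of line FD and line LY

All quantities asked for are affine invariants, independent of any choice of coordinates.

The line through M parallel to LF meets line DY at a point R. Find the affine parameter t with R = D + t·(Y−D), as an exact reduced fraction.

Assign Y = (0, 0), D = (1, 0), L = (0, 1), P = (5, 1) — the answer is frame-independent, so this choice is without loss of generality.
1. F is the midpoint of DP ⇒ F = (3, 1/2)
2. M is the intersection of line FD and line LY ⇒ M = (0, -1/4)
through M parallel to LF: direction (3, -1/2); meets DY at R = (-3/2, 0)
R = D + t·(Y−D) with t = 5/2

t = 5/2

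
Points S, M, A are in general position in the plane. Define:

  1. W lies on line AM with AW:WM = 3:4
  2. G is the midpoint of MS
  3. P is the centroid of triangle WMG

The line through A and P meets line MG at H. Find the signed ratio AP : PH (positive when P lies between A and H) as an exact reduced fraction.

Assign S = (0, 0), M = (1, 0), A = (0, 1) — the answer is frame-independent, so this choice is without loss of generality.
1. W lies on line AM with AW:WM = 3:4 ⇒ W = (3/7, 4/7)
2. G is the midpoint of MS ⇒ G = (1/2, 0)
3. P is the centroid of triangle WMG ⇒ P = (9/14, 4/21)
line AP meets MG at H = (27/34, 0)
P = A + t·(H−A) with t = 17/21, so AP:PH = 17/21:4/21

AP:PH = 17/4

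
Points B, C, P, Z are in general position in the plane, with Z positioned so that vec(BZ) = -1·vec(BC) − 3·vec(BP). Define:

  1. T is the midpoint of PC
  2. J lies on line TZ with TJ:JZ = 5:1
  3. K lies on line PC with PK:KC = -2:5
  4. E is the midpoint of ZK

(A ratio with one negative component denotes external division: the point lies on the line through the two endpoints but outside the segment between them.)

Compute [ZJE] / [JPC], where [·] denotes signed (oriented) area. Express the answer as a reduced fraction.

Work in coordinates with B = (0, 0), C = (1, 0), P = (0, 1), Z = (-1, -3).
1. T is the midpoint of PC ⇒ T = (1/2, 1/2)
2. J lies on line TZ with TJ:JZ = 5:1 ⇒ J = (-3/4, -29/12)
3. K lies on line PC with PK:KC = -2:5 ⇒ K = (-2/3, 5/3)
4. E is the midpoint of ZK ⇒ E = (-5/6, -2/3)
2·[ZJE] = 35/72, 2·[JPC] = -25/6
[ZJE]:[JPC] = 35/72:-25/6 = -7/60

[ZJE]:[JPC] = -7/60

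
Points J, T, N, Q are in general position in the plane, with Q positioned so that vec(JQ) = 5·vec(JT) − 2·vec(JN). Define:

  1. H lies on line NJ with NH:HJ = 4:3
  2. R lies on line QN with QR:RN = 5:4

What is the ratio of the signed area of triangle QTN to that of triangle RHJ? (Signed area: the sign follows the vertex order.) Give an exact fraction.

[QTN]:[RHJ] = -21/10

Set J = (0, 0), T = (1, 0), N = (0, 1), Q = (5, -2); any affine frame gives the same invariant.
1. H lies on line NJ with NH:HJ = 4:3 ⇒ H = (0, 3/7)
2. R lies on line QN with QR:RN = 5:4 ⇒ R = (20/9, -1/3)
2·[QTN] = -2, 2·[RHJ] = 20/21
[QTN]:[RHJ] = -2:20/21 = -21/10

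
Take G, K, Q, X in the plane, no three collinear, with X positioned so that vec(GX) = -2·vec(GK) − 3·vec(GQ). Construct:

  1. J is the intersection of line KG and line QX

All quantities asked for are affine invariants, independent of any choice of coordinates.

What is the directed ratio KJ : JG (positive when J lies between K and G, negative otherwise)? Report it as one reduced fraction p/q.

Work in coordinates with G = (0, 0), K = (1, 0), Q = (0, 1), X = (-2, -3).
1. J is the intersection of line KG and line QX ⇒ J = (-1/2, 0)
J = K + t·(G−K) with t = 3/2, so KJ:JG = t:(1−t) = 3/2:-1/2

KJ:JG = -3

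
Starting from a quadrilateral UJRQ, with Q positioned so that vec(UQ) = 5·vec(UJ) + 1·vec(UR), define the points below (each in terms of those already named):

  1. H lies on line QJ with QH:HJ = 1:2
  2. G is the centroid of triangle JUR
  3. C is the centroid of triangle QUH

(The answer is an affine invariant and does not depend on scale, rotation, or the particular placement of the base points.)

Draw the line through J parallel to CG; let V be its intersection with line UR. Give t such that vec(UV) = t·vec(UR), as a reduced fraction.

Work in coordinates with U = (0, 0), J = (1, 0), R = (0, 1), Q = (5, 1).
1. H lies on line QJ with QH:HJ = 1:2 ⇒ H = (11/3, 2/3)
2. G is the centroid of triangle JUR ⇒ G = (1/3, 1/3)
3. C is the centroid of triangle QUH ⇒ C = (26/9, 5/9)
through J parallel to CG: direction (-23/9, -2/9); meets UR at V = (0, -2/23)
V = U + t·(R−U) with t = -2/23

t = -2/23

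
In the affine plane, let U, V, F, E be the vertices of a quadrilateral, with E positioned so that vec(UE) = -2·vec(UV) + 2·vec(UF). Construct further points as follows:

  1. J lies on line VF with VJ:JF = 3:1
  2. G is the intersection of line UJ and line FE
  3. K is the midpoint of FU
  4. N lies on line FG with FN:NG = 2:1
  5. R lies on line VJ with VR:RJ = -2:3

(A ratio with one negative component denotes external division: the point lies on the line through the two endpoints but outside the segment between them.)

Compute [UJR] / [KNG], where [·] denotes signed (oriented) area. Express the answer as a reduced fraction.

Set U = (0, 0), V = (1, 0), F = (0, 1), E = (-2, 2); any affine frame gives the same invariant.
1. J lies on line VF with VJ:JF = 3:1 ⇒ J = (1/4, 3/4)
2. G is the intersection of line UJ and line FE ⇒ G = (2/7, 6/7)
3. K is the midpoint of FU ⇒ K = (0, 1/2)
4. N lies on line FG with FN:NG = 2:1 ⇒ N = (4/21, 19/21)
5. R lies on line VJ with VR:RJ = -2:3 ⇒ R = (5/2, -3/2)
2·[UJR] = -9/4, 2·[KNG] = -1/21
[UJR]:[KNG] = -9/4:-1/21 = 189/4

[UJR]:[KNG] = 189/4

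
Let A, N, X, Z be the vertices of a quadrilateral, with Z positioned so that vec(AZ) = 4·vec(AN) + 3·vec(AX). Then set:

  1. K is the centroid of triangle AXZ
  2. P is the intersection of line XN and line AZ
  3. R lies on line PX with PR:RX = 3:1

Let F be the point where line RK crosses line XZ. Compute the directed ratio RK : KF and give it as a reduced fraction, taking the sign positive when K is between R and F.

RK:KF = -5/14

Choose coordinates A = (0, 0), N = (1, 0), X = (0, 1), Z = (4, 3).
1. K is the centroid of triangle AXZ ⇒ K = (4/3, 4/3)
2. P is the intersection of line XN and line AZ ⇒ P = (4/7, 3/7)
3. R lies on line PX with PR:RX = 3:1 ⇒ R = (1/7, 6/7)
line RK meets XZ at F = (-2, 0)
K = R + t·(F−R) with t = -5/9, so RK:KF = -5/9:14/9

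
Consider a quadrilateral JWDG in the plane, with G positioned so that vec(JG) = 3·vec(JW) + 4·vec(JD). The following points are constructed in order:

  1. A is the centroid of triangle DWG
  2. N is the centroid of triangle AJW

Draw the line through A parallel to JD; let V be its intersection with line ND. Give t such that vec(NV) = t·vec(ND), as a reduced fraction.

Work in coordinates with J = (0, 0), W = (1, 0), D = (0, 1), G = (3, 4).
1. A is the centroid of triangle DWG ⇒ A = (4/3, 5/3)
2. N is the centroid of triangle AJW ⇒ N = (7/9, 5/9)
through A parallel to JD: direction (0, 1); meets ND at V = (4/3, 5/21)
V = N + t·(D−N) with t = -5/7

t = -5/7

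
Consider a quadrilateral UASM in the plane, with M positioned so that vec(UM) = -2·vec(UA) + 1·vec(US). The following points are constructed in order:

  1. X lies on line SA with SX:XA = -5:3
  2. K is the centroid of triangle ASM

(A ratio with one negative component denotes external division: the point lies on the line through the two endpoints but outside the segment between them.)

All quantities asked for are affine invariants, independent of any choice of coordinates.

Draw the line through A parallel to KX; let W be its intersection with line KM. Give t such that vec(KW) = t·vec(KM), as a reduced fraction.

Choose coordinates U = (0, 0), A = (1, 0), S = (0, 1), M = (-2, 1).
1. X lies on line SA with SX:XA = -5:3 ⇒ X = (5/2, -3/2)
2. K is the centroid of triangle ASM ⇒ K = (-1/3, 2/3)
through A parallel to KX: direction (17/6, -13/6); meets KM at W = (7/24, 13/24)
W = K + t·(M−K) with t = -3/8

t = -3/8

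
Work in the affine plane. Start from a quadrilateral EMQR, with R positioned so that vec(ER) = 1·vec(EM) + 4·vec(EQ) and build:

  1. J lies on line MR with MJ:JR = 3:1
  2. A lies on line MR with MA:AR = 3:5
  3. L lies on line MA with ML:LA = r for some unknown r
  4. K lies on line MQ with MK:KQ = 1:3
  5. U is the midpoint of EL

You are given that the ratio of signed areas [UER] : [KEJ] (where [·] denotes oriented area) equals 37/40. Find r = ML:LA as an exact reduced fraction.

r = 1/4

Choose coordinates E = (0, 0), M = (1, 0), Q = (0, 1), R = (1, 4).
1. J lies on line MR with MJ:JR = 3:1 ⇒ J = (1, 3)
2. A lies on line MR with MA:AR = 3:5 ⇒ A = (1, 3/2)
3. With ML:LA = r, write λ = r/(r+1) so L = M + λ·(A−M); L is affine-linear in λ
4. K lies on line MQ with MK:KQ = 1:3 ⇒ K = (3/4, 1/4)
5. U is the midpoint of EL ⇒ U is an affine combination of earlier points and hence also affine-linear in λ
Every point depending on L is an affine combination of L and λ-independent points, so each such coordinate is linear in λ; the λ² term in each signed area is a multiple of (A−M)×(A−M) = 0, so 2·[UER] and 2·[KEJ] are each linear in λ. Evaluating at λ=0 and λ=1:
  2·[UER] = 3/4·λ − 2,   2·[KEJ] = -2
So [UER]:[KEJ] = (3/4·λ − 2) / (-2). Setting this equal to 37/40:
  3/4·λ − 2 = 37/40·(-2)  ⇒  λ = 1/5
Then r = λ/(1−λ) = (1/5)/(4/5) = 1/4. Check: with r = 1/4, L = (1, 3/10) and [UER]:[KEJ] = 37/40 as required.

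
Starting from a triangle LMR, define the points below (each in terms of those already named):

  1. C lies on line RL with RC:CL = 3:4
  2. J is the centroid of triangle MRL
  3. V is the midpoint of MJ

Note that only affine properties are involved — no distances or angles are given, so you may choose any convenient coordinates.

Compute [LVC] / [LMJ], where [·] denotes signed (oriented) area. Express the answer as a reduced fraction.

Choose coordinates L = (0, 0), M = (1, 0), R = (0, 1).
1. C lies on line RL with RC:CL = 3:4 ⇒ C = (0, 4/7)
2. J is the centroid of triangle MRL ⇒ J = (1/3, 1/3)
3. V is the midpoint of MJ ⇒ V = (2/3, 1/6)
2·[LVC] = 8/21, 2·[LMJ] = 1/3
[LVC]:[LMJ] = 8/21:1/3 = 8/7

[LVC]:[LMJ] = 8/7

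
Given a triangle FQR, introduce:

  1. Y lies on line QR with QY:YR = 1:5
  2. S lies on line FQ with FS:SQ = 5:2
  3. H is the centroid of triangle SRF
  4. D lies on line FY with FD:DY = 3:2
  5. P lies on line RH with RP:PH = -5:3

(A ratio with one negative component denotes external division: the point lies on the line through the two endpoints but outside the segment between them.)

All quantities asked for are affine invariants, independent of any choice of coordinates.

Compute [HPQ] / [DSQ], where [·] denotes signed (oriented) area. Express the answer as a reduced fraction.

Choose coordinates F = (0, 0), Q = (1, 0), R = (0, 1).
1. Y lies on line QR with QY:YR = 1:5 ⇒ Y = (5/6, 1/6)
2. S lies on line FQ with FS:SQ = 5:2 ⇒ S = (5/7, 0)
3. H is the centroid of triangle SRF ⇒ H = (5/21, 1/3)
4. D lies on line FY with FD:DY = 3:2 ⇒ D = (1/2, 1/10)
5. P lies on line RH with RP:PH = -5:3 ⇒ P = (25/42, -2/3)
2·[HPQ] = 9/14, 2·[DSQ] = 1/35
[HPQ]:[DSQ] = 9/14:1/35 = 45/2

[HPQ]:[DSQ] = 45/2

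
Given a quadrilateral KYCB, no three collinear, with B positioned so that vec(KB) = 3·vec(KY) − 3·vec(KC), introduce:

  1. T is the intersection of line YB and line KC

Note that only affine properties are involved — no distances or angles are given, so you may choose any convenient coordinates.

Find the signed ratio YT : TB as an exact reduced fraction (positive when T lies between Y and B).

YT:TB = -1/3

Assign K = (0, 0), Y = (1, 0), C = (0, 1), B = (3, -3) — the answer is frame-independent, so this choice is without loss of generality.
1. T is the intersection of line YB and line KC ⇒ T = (0, 3/2)
T = Y + t·(B−Y) with t = -1/2, so YT:TB = t:(1−t) = -1/2:3/2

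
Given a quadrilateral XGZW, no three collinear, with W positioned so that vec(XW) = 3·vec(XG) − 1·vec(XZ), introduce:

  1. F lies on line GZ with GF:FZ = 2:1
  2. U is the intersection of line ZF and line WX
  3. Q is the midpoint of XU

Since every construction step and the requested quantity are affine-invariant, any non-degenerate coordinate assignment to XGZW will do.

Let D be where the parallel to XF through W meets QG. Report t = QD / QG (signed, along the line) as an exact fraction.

Set X = (0, 0), G = (1, 0), Z = (0, 1), W = (3, -1); any affine frame gives the same invariant.
1. F lies on line GZ with GF:FZ = 2:1 ⇒ F = (1/3, 2/3)
2. U is the intersection of line ZF and line WX ⇒ U = (3/2, -1/2)
3. Q is the midpoint of XU ⇒ Q = (3/4, -1/4)
through W parallel to XF: direction (1/3, 2/3); meets QG at D = (6, 5)
D = Q + t·(G−Q) with t = 21

t = 21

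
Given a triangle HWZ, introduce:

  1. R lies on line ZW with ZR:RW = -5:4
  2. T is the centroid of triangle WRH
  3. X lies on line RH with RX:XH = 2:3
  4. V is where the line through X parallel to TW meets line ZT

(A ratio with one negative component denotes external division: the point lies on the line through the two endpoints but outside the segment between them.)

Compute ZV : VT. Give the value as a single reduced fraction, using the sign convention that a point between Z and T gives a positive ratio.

Set H = (0, 0), W = (1, 0), Z = (0, 1); any affine frame gives the same invariant.
1. R lies on line ZW with ZR:RW = -5:4 ⇒ R = (5, -4)
2. T is the centroid of triangle WRH ⇒ T = (2, -4/3)
3. X lies on line RH with RX:XH = 2:3 ⇒ X = (3, -12/5)
4. V is where the line through X parallel to TW meets line ZT ⇒ V = (18/5, -16/5)
V = Z + t·(T−Z) with t = 9/5, so ZV:VT = t:(1−t) = 9/5:-4/5

ZV:VT = -9/4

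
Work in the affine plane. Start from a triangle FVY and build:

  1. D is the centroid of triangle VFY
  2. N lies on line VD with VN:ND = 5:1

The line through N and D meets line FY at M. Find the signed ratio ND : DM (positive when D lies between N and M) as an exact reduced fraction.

ND:DM = 1/3

Work in coordinates with F = (0, 0), V = (1, 0), Y = (0, 1).
1. D is the centroid of triangle VFY ⇒ D = (1/3, 1/3)
2. N lies on line VD with VN:ND = 5:1 ⇒ N = (4/9, 5/18)
line ND meets FY at M = (0, 1/2)
D = N + t·(M−N) with t = 1/4, so ND:DM = 1/4:3/4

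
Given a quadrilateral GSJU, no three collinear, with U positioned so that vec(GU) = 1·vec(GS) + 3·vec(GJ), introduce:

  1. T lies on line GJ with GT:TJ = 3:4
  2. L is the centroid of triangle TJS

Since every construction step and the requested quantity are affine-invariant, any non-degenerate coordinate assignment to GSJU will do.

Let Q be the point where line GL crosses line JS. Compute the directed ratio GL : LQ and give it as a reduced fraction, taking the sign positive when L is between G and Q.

GL:LQ = 17/4

Work in coordinates with G = (0, 0), S = (1, 0), J = (0, 1), U = (1, 3).
1. T lies on line GJ with GT:TJ = 3:4 ⇒ T = (0, 3/7)
2. L is the centroid of triangle TJS ⇒ L = (1/3, 10/21)
line GL meets JS at Q = (7/17, 10/17)
L = G + t·(Q−G) with t = 17/21, so GL:LQ = 17/21:4/21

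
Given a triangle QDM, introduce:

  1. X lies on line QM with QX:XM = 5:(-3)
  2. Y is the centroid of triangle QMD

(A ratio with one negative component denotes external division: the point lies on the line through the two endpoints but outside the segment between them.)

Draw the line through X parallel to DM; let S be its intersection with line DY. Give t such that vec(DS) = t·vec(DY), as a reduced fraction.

t = -9/2

Assign Q = (0, 0), D = (1, 0), M = (0, 1) — the answer is frame-independent, so this choice is without loss of generality.
1. X lies on line QM with QX:XM = 5:(-3) ⇒ X = (0, 5/2)
2. Y is the centroid of triangle QMD ⇒ Y = (1/3, 1/3)
through X parallel to DM: direction (-1, 1); meets DY at S = (4, -3/2)
S = D + t·(Y−D) with t = -9/2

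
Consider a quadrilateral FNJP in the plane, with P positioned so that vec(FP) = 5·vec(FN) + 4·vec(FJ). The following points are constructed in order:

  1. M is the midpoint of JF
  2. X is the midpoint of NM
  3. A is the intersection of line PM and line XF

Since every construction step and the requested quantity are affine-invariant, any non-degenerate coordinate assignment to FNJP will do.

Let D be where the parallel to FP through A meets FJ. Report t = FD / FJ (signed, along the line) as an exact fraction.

t = 3/4

Choose coordinates F = (0, 0), N = (1, 0), J = (0, 1), P = (5, 4).
1. M is the midpoint of JF ⇒ M = (0, 1/2)
2. X is the midpoint of NM ⇒ X = (1/2, 1/4)
3. A is the intersection of line PM and line XF ⇒ A = (-5/2, -5/4)
through A parallel to FP: direction (5, 4); meets FJ at D = (0, 3/4)
D = F + t·(J−F) with t = 3/4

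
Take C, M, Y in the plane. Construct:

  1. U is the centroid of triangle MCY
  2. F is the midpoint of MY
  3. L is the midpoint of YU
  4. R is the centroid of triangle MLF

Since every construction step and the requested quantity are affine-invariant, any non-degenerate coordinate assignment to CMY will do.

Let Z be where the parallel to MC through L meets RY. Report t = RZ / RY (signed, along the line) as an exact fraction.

Set C = (0, 0), M = (1, 0), Y = (0, 1); any affine frame gives the same invariant.
1. U is the centroid of triangle MCY ⇒ U = (1/3, 1/3)
2. F is the midpoint of MY ⇒ F = (1/2, 1/2)
3. L is the midpoint of YU ⇒ L = (1/6, 2/3)
4. R is the centroid of triangle MLF ⇒ R = (5/9, 7/18)
through L parallel to MC: direction (-1, 0); meets RY at Z = (10/33, 2/3)
Z = R + t·(Y−R) with t = 5/11

t = 5/11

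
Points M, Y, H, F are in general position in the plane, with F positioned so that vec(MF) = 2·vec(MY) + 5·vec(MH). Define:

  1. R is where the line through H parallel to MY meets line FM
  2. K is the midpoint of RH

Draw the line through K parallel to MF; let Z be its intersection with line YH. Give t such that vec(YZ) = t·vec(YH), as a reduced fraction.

t = 6/7

Set M = (0, 0), Y = (1, 0), H = (0, 1), F = (2, 5); any affine frame gives the same invariant.
1. R is where the line through H parallel to MY meets line FM ⇒ R = (2/5, 1)
2. K is the midpoint of RH ⇒ K = (1/5, 1)
through K parallel to MF: direction (2, 5); meets YH at Z = (1/7, 6/7)
Z = Y + t·(H−Y) with t = 6/7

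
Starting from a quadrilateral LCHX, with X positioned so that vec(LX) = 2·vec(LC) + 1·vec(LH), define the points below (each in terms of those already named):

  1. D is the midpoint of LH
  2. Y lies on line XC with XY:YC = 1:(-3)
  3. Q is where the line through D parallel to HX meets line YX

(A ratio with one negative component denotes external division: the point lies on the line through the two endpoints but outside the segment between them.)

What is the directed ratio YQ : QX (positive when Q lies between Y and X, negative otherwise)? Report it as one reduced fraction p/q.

Choose coordinates L = (0, 0), C = (1, 0), H = (0, 1), X = (2, 1).
1. D is the midpoint of LH ⇒ D = (0, 1/2)
2. Y lies on line XC with XY:YC = 1:(-3) ⇒ Y = (5/2, 3/2)
3. Q is where the line through D parallel to HX meets line YX ⇒ Q = (3/2, 1/2)
Q = Y + t·(X−Y) with t = 2, so YQ:QX = t:(1−t) = 2:-1

YQ:QX = -2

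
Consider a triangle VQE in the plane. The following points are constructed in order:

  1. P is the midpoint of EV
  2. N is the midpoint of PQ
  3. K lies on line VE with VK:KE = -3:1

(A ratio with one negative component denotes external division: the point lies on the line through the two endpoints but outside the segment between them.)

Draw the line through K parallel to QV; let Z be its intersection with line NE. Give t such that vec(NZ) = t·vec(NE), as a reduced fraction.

Assign V = (0, 0), Q = (1, 0), E = (0, 1) — the answer is frame-independent, so this choice is without loss of generality.
1. P is the midpoint of EV ⇒ P = (0, 1/2)
2. N is the midpoint of PQ ⇒ N = (1/2, 1/4)
3. K lies on line VE with VK:KE = -3:1 ⇒ K = (0, 3/2)
through K parallel to QV: direction (-1, 0); meets NE at Z = (-1/3, 3/2)
Z = N + t·(E−N) with t = 5/3

t = 5/3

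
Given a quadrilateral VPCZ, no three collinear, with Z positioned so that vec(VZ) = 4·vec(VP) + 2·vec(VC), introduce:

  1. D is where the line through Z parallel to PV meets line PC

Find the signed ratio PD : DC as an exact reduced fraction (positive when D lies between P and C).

PD:DC = -2

Assign V = (0, 0), P = (1, 0), C = (0, 1), Z = (4, 2) — the answer is frame-independent, so this choice is without loss of generality.
1. D is where the line through Z parallel to PV meets line PC ⇒ D = (-1, 2)
D = P + t·(C−P) with t = 2, so PD:DC = t:(1−t) = 2:-1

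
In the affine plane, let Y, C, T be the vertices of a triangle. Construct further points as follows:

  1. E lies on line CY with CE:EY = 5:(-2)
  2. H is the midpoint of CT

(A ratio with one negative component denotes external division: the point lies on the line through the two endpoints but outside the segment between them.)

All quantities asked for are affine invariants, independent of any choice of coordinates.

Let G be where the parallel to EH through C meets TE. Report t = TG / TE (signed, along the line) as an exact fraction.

Set Y = (0, 0), C = (1, 0), T = (0, 1); any affine frame gives the same invariant.
1. E lies on line CY with CE:EY = 5:(-2) ⇒ E = (-2/3, 0)
2. H is the midpoint of CT ⇒ H = (1/2, 1/2)
through C parallel to EH: direction (7/6, 1/2); meets TE at G = (-4/3, -1)
G = T + t·(E−T) with t = 2

t = 2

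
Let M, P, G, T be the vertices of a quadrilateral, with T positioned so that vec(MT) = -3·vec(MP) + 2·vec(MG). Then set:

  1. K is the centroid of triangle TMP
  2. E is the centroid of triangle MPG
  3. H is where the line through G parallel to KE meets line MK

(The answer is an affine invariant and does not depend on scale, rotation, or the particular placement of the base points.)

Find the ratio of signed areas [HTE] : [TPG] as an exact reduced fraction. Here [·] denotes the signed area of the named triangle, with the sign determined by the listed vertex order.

Choose coordinates M = (0, 0), P = (1, 0), G = (0, 1), T = (-3, 2).
1. K is the centroid of triangle TMP ⇒ K = (-2/3, 2/3)
2. E is the centroid of triangle MPG ⇒ E = (1/3, 1/3)
3. H is where the line through G parallel to KE meets line MK ⇒ H = (-3/2, 3/2)
2·[HTE] = 5/6, 2·[TPG] = 2
[HTE]:[TPG] = 5/6:2 = 5/12

[HTE]:[TPG] = 5/12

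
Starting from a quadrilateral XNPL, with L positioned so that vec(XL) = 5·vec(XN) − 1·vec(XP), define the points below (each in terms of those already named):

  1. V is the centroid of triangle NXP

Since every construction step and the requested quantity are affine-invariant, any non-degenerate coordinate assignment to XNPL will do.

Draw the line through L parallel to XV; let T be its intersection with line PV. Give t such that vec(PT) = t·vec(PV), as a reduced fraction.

t = 7

Set X = (0, 0), N = (1, 0), P = (0, 1), L = (5, -1); any affine frame gives the same invariant.
1. V is the centroid of triangle NXP ⇒ V = (1/3, 1/3)
through L parallel to XV: direction (1/3, 1/3); meets PV at T = (7/3, -11/3)
T = P + t·(V−P) with t = 7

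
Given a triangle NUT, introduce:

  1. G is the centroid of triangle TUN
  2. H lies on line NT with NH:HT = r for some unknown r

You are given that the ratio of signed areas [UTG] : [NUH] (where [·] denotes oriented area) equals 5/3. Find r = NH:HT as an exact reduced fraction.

r = 1/4

Assign N = (0, 0), U = (1, 0), T = (0, 1) — the answer is frame-independent, so this choice is without loss of generality.
1. G is the centroid of triangle TUN ⇒ G = (1/3, 1/3)
2. With NH:HT = r, write λ = r/(r+1) so H = N + λ·(T−N); H is affine-linear in λ
Every point depending on H is an affine combination of H and λ-independent points, so each such coordinate is linear in λ; the λ² term in each signed area is a multiple of (T−N)×(T−N) = 0, so 2·[UTG] and 2·[NUH] are each linear in λ. Evaluating at λ=0 and λ=1:
  2·[UTG] = 1/3,   2·[NUH] = λ
So [UTG]:[NUH] = (1/3) / (λ). Setting this equal to 5/3:
  1/3 = 5/3·(λ)  ⇒  λ = 1/5
Then r = λ/(1−λ) = (1/5)/(4/5) = 1/4. Check: with r = 1/4, H = (0, 1/5) and [UTG]:[NUH] = 5/3 as required.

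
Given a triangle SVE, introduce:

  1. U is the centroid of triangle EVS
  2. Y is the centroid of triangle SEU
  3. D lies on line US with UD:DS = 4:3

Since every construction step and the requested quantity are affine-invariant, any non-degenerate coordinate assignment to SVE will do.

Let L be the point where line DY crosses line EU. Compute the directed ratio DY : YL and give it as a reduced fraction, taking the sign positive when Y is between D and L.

DY:YL = 5/7

Assign S = (0, 0), V = (1, 0), E = (0, 1) — the answer is frame-independent, so this choice is without loss of generality.
1. U is the centroid of triangle EVS ⇒ U = (1/3, 1/3)
2. Y is the centroid of triangle SEU ⇒ Y = (1/9, 4/9)
3. D lies on line US with UD:DS = 4:3 ⇒ D = (1/7, 1/7)
line DY meets EU at L = (1/15, 13/15)
Y = D + t·(L−D) with t = 5/12, so DY:YL = 5/12:7/12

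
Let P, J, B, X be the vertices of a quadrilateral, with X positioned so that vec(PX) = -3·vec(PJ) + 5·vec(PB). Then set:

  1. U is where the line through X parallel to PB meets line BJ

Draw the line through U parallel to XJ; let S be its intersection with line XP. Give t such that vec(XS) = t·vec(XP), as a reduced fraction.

t = 4/5

Work in coordinates with P = (0, 0), J = (1, 0), B = (0, 1), X = (-3, 5).
1. U is where the line through X parallel to PB meets line BJ ⇒ U = (-3, 4)
through U parallel to XJ: direction (4, -5); meets XP at S = (-3/5, 1)
S = X + t·(P−X) with t = 4/5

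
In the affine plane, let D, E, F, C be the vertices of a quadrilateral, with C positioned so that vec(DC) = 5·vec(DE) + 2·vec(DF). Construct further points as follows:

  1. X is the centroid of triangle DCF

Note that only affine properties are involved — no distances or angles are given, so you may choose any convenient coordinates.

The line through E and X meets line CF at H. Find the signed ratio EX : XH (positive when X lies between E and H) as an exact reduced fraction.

Assign D = (0, 0), E = (1, 0), F = (0, 1), C = (5, 2) — the answer is frame-independent, so this choice is without loss of generality.
1. X is the centroid of triangle DCF ⇒ X = (5/3, 1)
line EX meets CF at H = (25/13, 18/13)
X = E + t·(H−E) with t = 13/18, so EX:XH = 13/18:5/18

EX:XH = 13/5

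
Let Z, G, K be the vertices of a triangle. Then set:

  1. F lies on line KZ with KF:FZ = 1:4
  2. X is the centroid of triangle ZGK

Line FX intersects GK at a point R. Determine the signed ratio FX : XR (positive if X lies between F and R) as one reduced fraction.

FX:XR = -2/5

Work in coordinates with Z = (0, 0), G = (1, 0), K = (0, 1).
1. F lies on line KZ with KF:FZ = 1:4 ⇒ F = (0, 4/5)
2. X is the centroid of triangle ZGK ⇒ X = (1/3, 1/3)
line FX meets GK at R = (-1/2, 3/2)
X = F + t·(R−F) with t = -2/3, so FX:XR = -2/3:5/3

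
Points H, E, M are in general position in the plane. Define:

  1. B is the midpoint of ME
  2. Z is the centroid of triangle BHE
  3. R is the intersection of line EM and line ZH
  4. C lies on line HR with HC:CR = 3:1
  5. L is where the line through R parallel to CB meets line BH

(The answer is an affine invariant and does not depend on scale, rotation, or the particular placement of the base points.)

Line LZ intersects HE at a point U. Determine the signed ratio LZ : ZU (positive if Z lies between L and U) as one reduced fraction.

LZ:ZU = 3

Choose coordinates H = (0, 0), E = (1, 0), M = (0, 1).
1. B is the midpoint of ME ⇒ B = (1/2, 1/2)
2. Z is the centroid of triangle BHE ⇒ Z = (1/2, 1/6)
3. R is the intersection of line EM and line ZH ⇒ R = (3/4, 1/4)
4. C lies on line HR with HC:CR = 3:1 ⇒ C = (9/16, 3/16)
5. L is where the line through R parallel to CB meets line BH ⇒ L = (2/3, 2/3)
line LZ meets HE at U = (4/9, 0)
Z = L + t·(U−L) with t = 3/4, so LZ:ZU = 3/4:1/4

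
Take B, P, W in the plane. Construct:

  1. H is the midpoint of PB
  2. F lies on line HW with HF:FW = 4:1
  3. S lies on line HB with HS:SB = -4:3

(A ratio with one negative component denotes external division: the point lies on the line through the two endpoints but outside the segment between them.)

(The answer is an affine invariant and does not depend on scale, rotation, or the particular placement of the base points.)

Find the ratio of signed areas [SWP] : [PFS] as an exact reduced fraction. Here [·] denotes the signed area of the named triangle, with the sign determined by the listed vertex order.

Assign B = (0, 0), P = (1, 0), W = (0, 1) — the answer is frame-independent, so this choice is without loss of generality.
1. H is the midpoint of PB ⇒ H = (1/2, 0)
2. F lies on line HW with HF:FW = 4:1 ⇒ F = (1/10, 4/5)
3. S lies on line HB with HS:SB = -4:3 ⇒ S = (-3/2, 0)
2·[SWP] = -5/2, 2·[PFS] = 2
[SWP]:[PFS] = -5/2:2 = -5/4

[SWP]:[PFS] = -5/4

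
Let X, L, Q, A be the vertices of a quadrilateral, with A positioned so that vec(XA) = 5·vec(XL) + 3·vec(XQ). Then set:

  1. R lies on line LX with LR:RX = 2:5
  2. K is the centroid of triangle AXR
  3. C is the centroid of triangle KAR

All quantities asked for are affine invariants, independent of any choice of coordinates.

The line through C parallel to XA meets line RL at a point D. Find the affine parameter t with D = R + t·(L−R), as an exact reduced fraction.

t = -25/18

Set X = (0, 0), L = (1, 0), Q = (0, 1), A = (5, 3); any affine frame gives the same invariant.
1. R lies on line LX with LR:RX = 2:5 ⇒ R = (5/7, 0)
2. K is the centroid of triangle AXR ⇒ K = (40/21, 1)
3. C is the centroid of triangle KAR ⇒ C = (160/63, 4/3)
through C parallel to XA: direction (5, 3); meets RL at D = (20/63, 0)
D = R + t·(L−R) with t = -25/18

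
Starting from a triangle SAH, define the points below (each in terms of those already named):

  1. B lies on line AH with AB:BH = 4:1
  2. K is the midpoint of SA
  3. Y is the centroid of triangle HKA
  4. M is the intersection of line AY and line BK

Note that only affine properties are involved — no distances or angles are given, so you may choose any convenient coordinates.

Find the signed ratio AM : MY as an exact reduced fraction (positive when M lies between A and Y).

Choose coordinates S = (0, 0), A = (1, 0), H = (0, 1).
1. B lies on line AH with AB:BH = 4:1 ⇒ B = (1/5, 4/5)
2. K is the midpoint of SA ⇒ K = (1/2, 0)
3. Y is the centroid of triangle HKA ⇒ Y = (1/2, 1/3)
4. M is the intersection of line AY and line BK ⇒ M = (1/3, 4/9)
M = A + t·(Y−A) with t = 4/3, so AM:MY = t:(1−t) = 4/3:-1/3

AM:MY = -4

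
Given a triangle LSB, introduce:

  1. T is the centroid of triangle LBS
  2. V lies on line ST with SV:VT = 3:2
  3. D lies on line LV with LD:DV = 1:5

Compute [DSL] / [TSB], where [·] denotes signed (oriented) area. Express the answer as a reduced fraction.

[DSL]:[TSB] = -1/10

Work in coordinates with L = (0, 0), S = (1, 0), B = (0, 1).
1. T is the centroid of triangle LBS ⇒ T = (1/3, 1/3)
2. V lies on line ST with SV:VT = 3:2 ⇒ V = (3/5, 1/5)
3. D lies on line LV with LD:DV = 1:5 ⇒ D = (1/10, 1/30)
2·[DSL] = -1/30, 2·[TSB] = 1/3
[DSL]:[TSB] = -1/30:1/3 = -1/10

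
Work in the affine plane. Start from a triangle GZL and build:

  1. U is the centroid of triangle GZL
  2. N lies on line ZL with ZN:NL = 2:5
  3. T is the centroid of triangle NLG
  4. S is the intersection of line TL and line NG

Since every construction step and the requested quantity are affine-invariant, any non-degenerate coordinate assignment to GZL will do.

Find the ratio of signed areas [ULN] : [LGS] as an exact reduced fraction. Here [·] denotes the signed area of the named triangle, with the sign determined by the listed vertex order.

[ULN]:[LGS] = -2/3

Work in coordinates with G = (0, 0), Z = (1, 0), L = (0, 1).
1. U is the centroid of triangle GZL ⇒ U = (1/3, 1/3)
2. N lies on line ZL with ZN:NL = 2:5 ⇒ N = (5/7, 2/7)
3. T is the centroid of triangle NLG ⇒ T = (5/21, 3/7)
4. S is the intersection of line TL and line NG ⇒ S = (5/14, 1/7)
2·[ULN] = -5/21, 2·[LGS] = 5/14
[ULN]:[LGS] = -5/21:5/14 = -2/3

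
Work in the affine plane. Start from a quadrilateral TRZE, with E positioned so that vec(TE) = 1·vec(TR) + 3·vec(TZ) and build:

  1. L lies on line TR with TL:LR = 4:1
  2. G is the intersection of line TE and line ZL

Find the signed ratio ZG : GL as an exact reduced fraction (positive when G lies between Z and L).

ZG:GL = 5/12

Set T = (0, 0), R = (1, 0), Z = (0, 1), E = (1, 3); any affine frame gives the same invariant.
1. L lies on line TR with TL:LR = 4:1 ⇒ L = (4/5, 0)
2. G is the intersection of line TE and line ZL ⇒ G = (4/17, 12/17)
G = Z + t·(L−Z) with t = 5/17, so ZG:GL = t:(1−t) = 5/17:12/17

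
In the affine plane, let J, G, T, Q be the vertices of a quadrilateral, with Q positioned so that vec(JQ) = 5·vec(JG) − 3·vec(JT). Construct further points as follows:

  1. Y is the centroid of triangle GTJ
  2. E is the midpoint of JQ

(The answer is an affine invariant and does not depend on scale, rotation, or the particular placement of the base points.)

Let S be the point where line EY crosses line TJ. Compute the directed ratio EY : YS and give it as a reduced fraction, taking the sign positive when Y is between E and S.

EY:YS = 13/2

Work in coordinates with J = (0, 0), G = (1, 0), T = (0, 1), Q = (5, -3).
1. Y is the centroid of triangle GTJ ⇒ Y = (1/3, 1/3)
2. E is the midpoint of JQ ⇒ E = (5/2, -3/2)
line EY meets TJ at S = (0, 8/13)
Y = E + t·(S−E) with t = 13/15, so EY:YS = 13/15:2/15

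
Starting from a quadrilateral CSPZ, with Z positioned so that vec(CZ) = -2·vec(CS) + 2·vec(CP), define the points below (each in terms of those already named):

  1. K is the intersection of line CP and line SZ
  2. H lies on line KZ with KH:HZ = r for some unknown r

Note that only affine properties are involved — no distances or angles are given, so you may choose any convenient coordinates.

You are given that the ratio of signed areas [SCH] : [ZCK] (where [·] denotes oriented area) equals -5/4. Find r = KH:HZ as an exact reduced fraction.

r = 3

Assign C = (0, 0), S = (1, 0), P = (0, 1), Z = (-2, 2) — the answer is frame-independent, so this choice is without loss of generality.
1. K is the intersection of line CP and line SZ ⇒ K = (0, 2/3)
2. With KH:HZ = r, write λ = r/(r+1) so H = K + λ·(Z−K); H is affine-linear in λ
Every point depending on H is an affine combination of H and λ-independent points, so each such coordinate is linear in λ; the λ² term in each signed area is a multiple of (Z−K)×(Z−K) = 0, so 2·[SCH] and 2·[ZCK] are each linear in λ. Evaluating at λ=0 and λ=1:
  2·[SCH] = -4/3·λ − 2/3,   2·[ZCK] = 4/3
So [SCH]:[ZCK] = (-4/3·λ − 2/3) / (4/3). Setting this equal to -5/4:
  -4/3·λ − 2/3 = -5/4·(4/3)  ⇒  λ = 3/4
Then r = λ/(1−λ) = (3/4)/(1/4) = 3. Check: with r = 3, H = (-3/2, 5/3) and [SCH]:[ZCK] = -5/4 as required.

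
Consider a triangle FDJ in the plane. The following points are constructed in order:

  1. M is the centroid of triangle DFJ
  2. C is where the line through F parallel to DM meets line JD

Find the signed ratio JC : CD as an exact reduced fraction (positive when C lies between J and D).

JC:CD = -2

Choose coordinates F = (0, 0), D = (1, 0), J = (0, 1).
1. M is the centroid of triangle DFJ ⇒ M = (1/3, 1/3)
2. C is where the line through F parallel to DM meets line JD ⇒ C = (2, -1)
C = J + t·(D−J) with t = 2, so JC:CD = t:(1−t) = 2:-1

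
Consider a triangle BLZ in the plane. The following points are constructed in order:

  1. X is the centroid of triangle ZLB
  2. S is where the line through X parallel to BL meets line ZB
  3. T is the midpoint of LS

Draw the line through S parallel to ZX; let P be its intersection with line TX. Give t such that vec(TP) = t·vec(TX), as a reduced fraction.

Assign B = (0, 0), L = (1, 0), Z = (0, 1) — the answer is frame-independent, so this choice is without loss of generality.
1. X is the centroid of triangle ZLB ⇒ X = (1/3, 1/3)
2. S is where the line through X parallel to BL meets line ZB ⇒ S = (0, 1/3)
3. T is the midpoint of LS ⇒ T = (1/2, 1/6)
through S parallel to ZX: direction (1/3, -2/3); meets TX at P = (-1/3, 1)
P = T + t·(X−T) with t = 5

t = 5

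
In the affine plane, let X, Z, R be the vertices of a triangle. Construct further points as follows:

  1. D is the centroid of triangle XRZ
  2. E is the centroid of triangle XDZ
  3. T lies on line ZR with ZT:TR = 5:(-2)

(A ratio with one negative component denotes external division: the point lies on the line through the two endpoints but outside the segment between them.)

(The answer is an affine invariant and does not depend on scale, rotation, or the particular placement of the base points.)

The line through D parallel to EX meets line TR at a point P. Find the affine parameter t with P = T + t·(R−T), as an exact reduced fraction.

t = 19/10

Assign X = (0, 0), Z = (1, 0), R = (0, 1) — the answer is frame-independent, so this choice is without loss of generality.
1. D is the centroid of triangle XRZ ⇒ D = (1/3, 1/3)
2. E is the centroid of triangle XDZ ⇒ E = (4/9, 1/9)
3. T lies on line ZR with ZT:TR = 5:(-2) ⇒ T = (-2/3, 5/3)
through D parallel to EX: direction (-4/9, -1/9); meets TR at P = (3/5, 2/5)
P = T + t·(R−T) with t = 19/10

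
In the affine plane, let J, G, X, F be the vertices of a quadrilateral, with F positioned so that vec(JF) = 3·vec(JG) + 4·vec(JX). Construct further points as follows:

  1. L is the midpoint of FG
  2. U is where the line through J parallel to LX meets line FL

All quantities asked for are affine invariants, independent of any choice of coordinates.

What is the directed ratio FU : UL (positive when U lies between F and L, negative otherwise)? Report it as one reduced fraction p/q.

FU:UL = -5/2

Choose coordinates J = (0, 0), G = (1, 0), X = (0, 1), F = (3, 4).
1. L is the midpoint of FG ⇒ L = (2, 2)
2. U is where the line through J parallel to LX meets line FL ⇒ U = (4/3, 2/3)
U = F + t·(L−F) with t = 5/3, so FU:UL = t:(1−t) = 5/3:-2/3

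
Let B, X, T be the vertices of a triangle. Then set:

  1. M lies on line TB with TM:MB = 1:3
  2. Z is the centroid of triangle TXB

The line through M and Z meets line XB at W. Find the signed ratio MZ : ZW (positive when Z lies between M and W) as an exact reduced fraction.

MZ:ZW = 5/4

Assign B = (0, 0), X = (1, 0), T = (0, 1) — the answer is frame-independent, so this choice is without loss of generality.
1. M lies on line TB with TM:MB = 1:3 ⇒ M = (0, 3/4)
2. Z is the centroid of triangle TXB ⇒ Z = (1/3, 1/3)
line MZ meets XB at W = (3/5, 0)
Z = M + t·(W−M) with t = 5/9, so MZ:ZW = 5/9:4/9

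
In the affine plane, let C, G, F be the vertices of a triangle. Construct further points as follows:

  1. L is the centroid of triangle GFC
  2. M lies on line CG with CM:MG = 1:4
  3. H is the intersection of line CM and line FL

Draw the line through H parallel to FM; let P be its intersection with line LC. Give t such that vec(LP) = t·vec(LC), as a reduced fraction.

Work in coordinates with C = (0, 0), G = (1, 0), F = (0, 1).
1. L is the centroid of triangle GFC ⇒ L = (1/3, 1/3)
2. M lies on line CG with CM:MG = 1:4 ⇒ M = (1/5, 0)
3. H is the intersection of line CM and line FL ⇒ H = (1/2, 0)
through H parallel to FM: direction (1/5, -1); meets LC at P = (5/12, 5/12)
P = L + t·(C−L) with t = -1/4

t = -1/4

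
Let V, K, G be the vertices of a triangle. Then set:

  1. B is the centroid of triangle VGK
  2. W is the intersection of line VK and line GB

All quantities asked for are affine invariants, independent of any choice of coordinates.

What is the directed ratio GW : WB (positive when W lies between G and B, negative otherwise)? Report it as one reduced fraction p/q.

Set V = (0, 0), K = (1, 0), G = (0, 1); any affine frame gives the same invariant.
1. B is the centroid of triangle VGK ⇒ B = (1/3, 1/3)
2. W is the intersection of line VK and line GB ⇒ W = (1/2, 0)
W = G + t·(B−G) with t = 3/2, so GW:WB = t:(1−t) = 3/2:-1/2

GW:WB = -3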